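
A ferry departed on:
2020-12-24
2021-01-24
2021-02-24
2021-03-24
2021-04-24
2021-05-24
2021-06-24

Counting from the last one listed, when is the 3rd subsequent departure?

2021-09-24

Gaps: 31, 31, 28, 31, 30, 31 days — not constant. Every event is on the 24th of the month.
Pattern: the 24th of each month.
Next: July 2021 → 2021-07-24.
August 2021: 2021-08-24.
September 2021: 2021-09-24.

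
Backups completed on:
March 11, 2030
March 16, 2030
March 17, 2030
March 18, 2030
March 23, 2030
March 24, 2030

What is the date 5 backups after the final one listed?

April 6, 2030

The gap pattern 5, 1, 1, 5, 1 repeats every 3 events.
These are the Mondays, Saturdays and Sundays of each week.
The following Monday is March 25, 2030.
The following Saturday is March 30, 2030.
Next Sunday: March 31, 2030.
The following Monday is April 1, 2030.
The following Saturday is April 6, 2030.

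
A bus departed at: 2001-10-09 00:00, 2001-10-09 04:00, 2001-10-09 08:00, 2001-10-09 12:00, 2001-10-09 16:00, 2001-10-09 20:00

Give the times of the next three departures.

Spacing: 4, 4, 4, 4, 4 h — constant 4 h.
2001-10-09 20:00 + 4 h = 2001-10-10 00:00.
2001-10-10 00:00 + 4 h = 2001-10-10 04:00.
2001-10-10 04:00 + 4 h = 2001-10-10 08:00.

2001-10-10 00:00, 2001-10-10 04:00, 2001-10-10 08:00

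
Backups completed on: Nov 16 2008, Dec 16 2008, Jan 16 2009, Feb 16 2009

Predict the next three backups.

Mar 16 2009, Apr 16 2009, May 16 2009

Each date is the 16th; the gaps (30, 31, 31) track the month lengths.
The rule is the 16th of each month.
March 2009: Mar 16 2009.
Next: April 2009 → Apr 16 2009.
Next: May 2009 → May 16 2009.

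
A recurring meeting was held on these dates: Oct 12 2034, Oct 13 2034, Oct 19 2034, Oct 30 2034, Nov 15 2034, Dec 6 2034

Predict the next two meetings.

Jan 1 2035, Feb 1 2035

The spacing grows by 5 each time: 1, 6, 11, 16, 21 days.
Next gap: 26 days. Dec 6 2034 + 26 days = Jan 1 2035.
Next gap: 31 days. Jan 1 2035 + 31 days = Feb 1 2035.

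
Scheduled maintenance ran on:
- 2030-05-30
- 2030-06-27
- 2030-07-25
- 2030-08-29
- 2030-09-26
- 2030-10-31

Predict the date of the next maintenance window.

These are Thursdays with 28, 28, 35, 28, 35-day gaps.
Each is the final Thursday of its month — 2030-05-30 is past the 28th, so '4th Thursday' doesn't fit.
November 2030 ends with Thursday 2030-11-28.

2030-11-28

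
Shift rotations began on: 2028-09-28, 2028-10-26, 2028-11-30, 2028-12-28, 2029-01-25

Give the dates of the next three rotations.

2029-02-22, 2029-03-29, 2029-04-26

These are Thursdays with 28, 35, 28, 28-day gaps.
Each is the final Thursday of its month — 2028-11-30 is past the 28th, so '4th Thursday' doesn't fit.
Last Thursday of February 2029: 2029-02-22.
March 2029 ends with Thursday 2029-03-29.
April 2029 ends with Thursday 2029-04-26.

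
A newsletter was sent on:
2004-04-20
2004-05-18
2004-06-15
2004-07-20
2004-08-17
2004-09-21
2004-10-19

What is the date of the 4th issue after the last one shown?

Gaps: 28, 28, 35, 28, 35, 28 days — a mix of 28 and 35. Every date is a Tuesday.
Each is the 3rd Tuesday of its month.
3rd Tuesday of November 2004: 2004-11-16.
December 2004 — 3rd Tuesday is 2004-12-21.
3rd Tuesday of January 2005: 2005-01-18.
3rd Tuesday of February 2005: 2005-02-15.

2005-02-15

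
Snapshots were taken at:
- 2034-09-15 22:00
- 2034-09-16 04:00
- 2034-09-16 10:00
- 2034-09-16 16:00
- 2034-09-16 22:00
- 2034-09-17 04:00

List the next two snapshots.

2034-09-17 10:00, 2034-09-17 16:00

Spacing: 6, 6, 6, 6, 6 h — constant 6 h.
2034-09-17 04:00 + 6 h = 2034-09-17 10:00.
2034-09-17 10:00 + 6 h = 2034-09-17 16:00.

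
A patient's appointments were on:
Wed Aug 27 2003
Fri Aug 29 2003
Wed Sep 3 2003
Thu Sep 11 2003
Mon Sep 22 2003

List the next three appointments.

Mon Oct 6 2003, Thu Oct 23 2003, Wed Nov 12 2003

Intervals are 2, 5, 8, 11 days — an arithmetic progression with common difference 3.
Next gap: 14 days. Mon Sep 22 2003 + 14 days = Mon Oct 6 2003.
Next gap: 17 days. Mon Oct 6 2003 + 17 days = Thu Oct 23 2003.
Next gap: 20 days. Thu Oct 23 2003 + 20 days = Wed Nov 12 2003.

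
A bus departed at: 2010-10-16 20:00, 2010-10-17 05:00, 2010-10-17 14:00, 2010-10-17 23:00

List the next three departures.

2010-10-18 08:00, 2010-10-18 17:00, 2010-10-19 02:00

Spacing: 9, 9, 9 h — constant 9 h.
2010-10-17 23:00 + 9 h = 2010-10-18 08:00.
2010-10-18 08:00 + 9 h = 2010-10-18 17:00.
2010-10-18 17:00 + 9 h = 2010-10-19 02:00.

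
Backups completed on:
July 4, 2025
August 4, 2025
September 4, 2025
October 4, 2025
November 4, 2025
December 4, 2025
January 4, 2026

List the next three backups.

The day-of-month is always 4 (31, 31, 30, 31, 30, 31 days between events).
So this recurs on the 4th of each month.
Next: February 2026 → February 4, 2026.
Next: March 2026 → March 4, 2026.
Next: April 2026 → April 4, 2026.

February 4, 2026; March 4, 2026; April 4, 2026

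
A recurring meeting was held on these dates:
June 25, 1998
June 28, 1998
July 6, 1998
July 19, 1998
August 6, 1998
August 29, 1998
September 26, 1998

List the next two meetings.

October 29, 1998; December 6, 1998

Gaps: 3, 8, 13, 18, 23, 28 days — each gap is 5 larger than the previous one.
Next gap: 33 days. September 26, 1998 + 33 days = October 29, 1998.
Next gap: 38 days. October 29, 1998 + 38 days = December 6, 1998.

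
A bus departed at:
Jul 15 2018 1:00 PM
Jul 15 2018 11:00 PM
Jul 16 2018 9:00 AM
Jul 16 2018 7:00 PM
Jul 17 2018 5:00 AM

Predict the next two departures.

Jul 17 2018 3:00 PM, Jul 18 2018 1:00 AM

Gaps: 10, 10, 10, 10 hours — each event is 10 hours after the previous one.
Jul 17 2018 5:00 AM + 10 h = Jul 17 2018 3:00 PM.
Jul 17 2018 3:00 PM + 10 h = Jul 18 2018 1:00 AM.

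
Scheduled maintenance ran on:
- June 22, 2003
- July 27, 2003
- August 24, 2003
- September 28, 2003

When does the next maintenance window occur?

These are Sundays at 28- or 35-day spacing (35, 28, 35).
The pattern: 4th Sunday of the month.
October 2003 — 4th Sunday is October 26, 2003.

October 26, 2003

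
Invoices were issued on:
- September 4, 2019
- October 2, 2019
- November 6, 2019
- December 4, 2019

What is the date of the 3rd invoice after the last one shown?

Gaps: 28, 35, 28 days — a mix of 28 and 35. Every date is a Wednesday.
Each is the 1st Wednesday of its month.
January 2020 — 1st Wednesday is January 1, 2020.
February 2020 — 1st Wednesday is February 5, 2020.
1st Wednesday of March 2020: March 4, 2020.

March 4, 2020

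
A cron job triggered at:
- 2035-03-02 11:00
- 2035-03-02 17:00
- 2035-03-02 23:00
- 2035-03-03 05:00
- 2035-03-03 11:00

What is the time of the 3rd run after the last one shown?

The interval is a steady 6 hours (6, 6, 6, 6).
2035-03-03 11:00 + 6 h = 2035-03-03 17:00.
2035-03-03 17:00 + 6 h = 2035-03-03 23:00.
2035-03-03 23:00 + 6 h = 2035-03-04 05:00.

2035-03-04 05:00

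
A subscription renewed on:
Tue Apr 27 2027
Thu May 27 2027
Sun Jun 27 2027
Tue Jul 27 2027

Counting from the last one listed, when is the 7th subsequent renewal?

Sun Feb 27 2028

Gaps: 30, 31, 30 days — not constant. Every event is on the 27th of the month.
Pattern: the 27th of each month.
August 2027: Fri Aug 27 2027.
September 2027: Mon Sep 27 2027.
Next: October 2027 → Wed Oct 27 2027.
November 2027: Sat Nov 27 2027.
December 2027: Mon Dec 27 2027.
Next: January 2028 → Thu Jan 27 2028.
Next: February 2028 → Sun Feb 27 2028.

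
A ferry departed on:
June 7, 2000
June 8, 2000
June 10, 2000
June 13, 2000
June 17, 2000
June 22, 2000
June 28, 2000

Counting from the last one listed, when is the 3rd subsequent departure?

July 22, 2000

The spacing grows by 1 each time: 1, 2, 3, 4, 5, 6 days.
Next gap: 7 days. June 28, 2000 + 7 days = July 5, 2000.
Next gap: 8 days. July 5, 2000 + 8 days = July 13, 2000.
Next gap: 9 days. July 13, 2000 + 9 days = July 22, 2000.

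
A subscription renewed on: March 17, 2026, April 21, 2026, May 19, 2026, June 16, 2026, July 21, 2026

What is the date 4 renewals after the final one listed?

All dates are Tuesdays, 35, 28, 28, 35 days apart.
Specifically, the 3rd Tuesday of each month.
August 2026 — 3rd Tuesday is August 18, 2026.
3rd Tuesday of September 2026: September 15, 2026.
October 2026 — 3rd Tuesday is October 20, 2026.
November 2026 — 3rd Tuesday is November 17, 2026.

November 17, 2026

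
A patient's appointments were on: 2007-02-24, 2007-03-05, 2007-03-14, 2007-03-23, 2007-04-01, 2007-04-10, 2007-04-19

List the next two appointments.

Every event comes 9 days after the last (9, 9, 9, 9, 9, 9).
2007-04-19 + 9 days = 2007-04-28.
2007-04-28 + 9 days = 2007-05-07.

2007-04-28, 2007-05-07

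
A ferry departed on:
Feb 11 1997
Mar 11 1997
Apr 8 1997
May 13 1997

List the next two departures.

All dates are Tuesdays, 28, 28, 35 days apart.
Specifically, the 2nd Tuesday of each month.
June 1997 — 2nd Tuesday is Jun 10 1997.
July 1997 — 2nd Tuesday is Jul 8 1997.

Jun 10 1997, Jul 8 1997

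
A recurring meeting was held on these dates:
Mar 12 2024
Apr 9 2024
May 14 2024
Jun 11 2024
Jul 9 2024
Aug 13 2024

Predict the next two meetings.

These are Tuesdays at 28- or 35-day spacing (28, 35, 28, 28, 35).
The pattern: 2nd Tuesday of the month.
2nd Tuesday of September 2024: Sep 10 2024.
2nd Tuesday of October 2024: Oct 8 2024.

Sep 10 2024, Oct 8 2024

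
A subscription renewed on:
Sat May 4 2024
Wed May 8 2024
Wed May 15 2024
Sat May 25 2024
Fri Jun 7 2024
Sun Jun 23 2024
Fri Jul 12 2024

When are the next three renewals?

Gaps: 4, 7, 10, 13, 16, 19 days — each gap is 3 larger than the previous one.
Next gap: 22 days. Fri Jul 12 2024 + 22 days = Sat Aug 3 2024.
Next gap: 25 days. Sat Aug 3 2024 + 25 days = Wed Aug 28 2024.
Next gap: 28 days. Wed Aug 28 2024 + 28 days = Wed Sep 25 2024.

Sat Aug 3 2024, Wed Aug 28 2024, Wed Sep 25 2024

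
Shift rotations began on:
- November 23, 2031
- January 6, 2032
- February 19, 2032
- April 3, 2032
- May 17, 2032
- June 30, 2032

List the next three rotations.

August 13, 2032; September 26, 2032; November 9, 2032

Every event comes 44 days after the last (44, 44, 44, 44, 44).
June 30, 2032 + 44 days = August 13, 2032.
August 13, 2032 + 44 days = September 26, 2032.
September 26, 2032 + 44 days = November 9, 2032.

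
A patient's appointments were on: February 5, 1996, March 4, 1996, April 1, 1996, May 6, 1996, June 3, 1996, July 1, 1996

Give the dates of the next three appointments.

Gaps: 28, 28, 35, 28, 28 days — a mix of 28 and 35. Every date is a Monday.
Each is the 1st Monday of its month.
1st Monday of August 1996: August 5, 1996.
1st Monday of September 1996: September 2, 1996.
October 1996 — 1st Monday is October 7, 1996.

August 5, 1996; September 2, 1996; October 7, 1996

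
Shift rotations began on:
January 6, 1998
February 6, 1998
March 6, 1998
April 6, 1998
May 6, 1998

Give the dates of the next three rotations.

Gaps: 31, 28, 31, 30 days — not constant. Every event is on the 6th of the month.
Pattern: the 6th of each month.
June 1998: June 6, 1998.
Next: July 1998 → July 6, 1998.
Next: August 1998 → August 6, 1998.

June 6, 1998; July 6, 1998; August 6, 1998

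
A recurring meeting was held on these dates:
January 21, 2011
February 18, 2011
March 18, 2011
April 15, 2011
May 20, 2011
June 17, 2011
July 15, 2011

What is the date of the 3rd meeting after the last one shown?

October 21, 2011

Gaps: 28, 28, 28, 35, 28, 28 days — a mix of 28 and 35. Every date is a Friday.
Each is the 3rd Friday of its month.
3rd Friday of August 2011: August 19, 2011.
3rd Friday of September 2011: September 16, 2011.
3rd Friday of October 2011: October 21, 2011.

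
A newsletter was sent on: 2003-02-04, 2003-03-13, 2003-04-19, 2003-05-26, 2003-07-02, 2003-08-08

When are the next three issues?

Gaps between consecutive events: 37, 37, 37, 37, 37 days — a constant 37-day interval.
2003-08-08 + 37 days = 2003-09-14.
2003-09-14 + 37 days = 2003-10-21.
2003-10-21 + 37 days = 2003-11-27.

2003-09-14, 2003-10-21, 2003-11-27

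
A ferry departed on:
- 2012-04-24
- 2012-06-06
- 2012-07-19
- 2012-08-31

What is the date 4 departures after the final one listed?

Every event comes 43 days after the last (43, 43, 43).
2012-08-31 + 43 days = 2012-10-13.
2012-10-13 + 43 days = 2012-11-25.
2012-11-25 + 43 days = 2013-01-07.
2013-01-07 + 43 days = 2013-02-19.

2013-02-19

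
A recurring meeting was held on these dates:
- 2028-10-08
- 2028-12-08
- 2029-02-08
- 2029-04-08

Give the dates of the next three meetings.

2029-06-08, 2029-08-08, 2029-10-08

Gaps: 61, 62, 59 days — not constant. Every event is on the 8th of the month.
Pattern: the 8th of every 2 months.
June 2029: 2029-06-08.
August 2029: 2029-08-08.
October 2029: 2029-10-08.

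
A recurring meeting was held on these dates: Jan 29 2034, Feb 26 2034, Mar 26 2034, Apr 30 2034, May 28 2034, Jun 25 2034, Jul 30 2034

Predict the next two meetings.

Aug 27 2034, Sep 24 2034

These are Sundays with 28, 28, 35, 28, 28, 35-day gaps.
Each is the final Sunday of its month — Jan 29 2034 is past the 28th, so '4th Sunday' doesn't fit.
August 2034 ends with Sunday Aug 27 2034.
September 2034 ends with Sunday Sep 24 2034.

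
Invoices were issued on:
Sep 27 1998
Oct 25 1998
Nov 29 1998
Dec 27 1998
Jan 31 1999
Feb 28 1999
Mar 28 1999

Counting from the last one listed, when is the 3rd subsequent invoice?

Jun 27 1999

All Sundays; the gaps (28, 35, 28, 35, 28, 28) vary with month length.
This is the last Sunday of each month.
April 1999 ends with Sunday Apr 25 1999.
Last Sunday of May 1999: May 30 1999.
June 1999 ends with Sunday Jun 27 1999.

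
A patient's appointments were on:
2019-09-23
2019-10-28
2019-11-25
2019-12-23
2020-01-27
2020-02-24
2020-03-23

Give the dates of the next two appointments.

2020-04-27, 2020-05-25

All dates are Mondays, 35, 28, 28, 35, 28, 28 days apart.
Specifically, the 4th Monday of each month.
April 2020 — 4th Monday is 2020-04-27.
4th Monday of May 2020: 2020-05-25.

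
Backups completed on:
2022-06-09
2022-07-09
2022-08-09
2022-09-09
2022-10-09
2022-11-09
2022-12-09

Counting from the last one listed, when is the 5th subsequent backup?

Each date is the 9th; the gaps (30, 31, 31, 30, 31, 30) track the month lengths.
The rule is the 9th of each month.
January 2023: 2023-01-09.
February 2023: 2023-02-09.
Next: March 2023 → 2023-03-09.
April 2023: 2023-04-09.
Next: May 2023 → 2023-05-09.

2023-05-09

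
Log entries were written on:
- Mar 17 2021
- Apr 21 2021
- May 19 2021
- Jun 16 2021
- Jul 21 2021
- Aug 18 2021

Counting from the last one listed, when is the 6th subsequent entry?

Feb 16 2022

Gaps: 35, 28, 28, 35, 28 days — a mix of 28 and 35. Every date is a Wednesday.
Each is the 3rd Wednesday of its month.
3rd Wednesday of September 2021: Sep 15 2021.
October 2021 — 3rd Wednesday is Oct 20 2021.
November 2021 — 3rd Wednesday is Nov 17 2021.
3rd Wednesday of December 2021: Dec 15 2021.
January 2022 — 3rd Wednesday is Jan 19 2022.
3rd Wednesday of February 2022: Feb 16 2022.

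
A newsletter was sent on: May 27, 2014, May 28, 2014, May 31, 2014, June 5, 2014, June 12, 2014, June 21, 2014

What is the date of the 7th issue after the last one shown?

The spacing grows by 2 each time: 1, 3, 5, 7, 9 days.
Next gap: 11 days. June 21, 2014 + 11 days = July 2, 2014.
Next gap: 13 days. July 2, 2014 + 13 days = July 15, 2014.
Next gap: 15 days. July 15, 2014 + 15 days = July 30, 2014.
Next gap: 17 days. July 30, 2014 + 17 days = August 16, 2014.
Next gap: 19 days. August 16, 2014 + 19 days = September 4, 2014.
Next gap: 21 days. September 4, 2014 + 21 days = September 25, 2014.
Next gap: 23 days. September 25, 2014 + 23 days = October 18, 2014.

October 18, 2014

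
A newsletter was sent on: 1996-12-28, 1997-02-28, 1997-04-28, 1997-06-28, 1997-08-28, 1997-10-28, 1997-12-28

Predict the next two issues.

1998-02-28, 1998-04-28

The day-of-month is always 28 (62, 59, 61, 61, 61, 61 days between events).
So this recurs on the 28th of every 2 months.
February 1998: 1998-02-28.
Next: April 1998 → 1998-04-28.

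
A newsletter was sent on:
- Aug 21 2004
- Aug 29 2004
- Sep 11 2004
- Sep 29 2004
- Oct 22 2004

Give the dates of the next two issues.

Nov 19 2004, Dec 22 2004

Intervals are 8, 13, 18, 23 days — an arithmetic progression with common difference 5.
Next gap: 28 days. Oct 22 2004 + 28 days = Nov 19 2004.
Next gap: 33 days. Nov 19 2004 + 33 days = Dec 22 2004.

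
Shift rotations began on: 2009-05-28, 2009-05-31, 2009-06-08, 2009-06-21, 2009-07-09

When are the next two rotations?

2009-08-01, 2009-08-29

The spacing grows by 5 each time: 3, 8, 13, 18 days.
Next gap: 23 days. 2009-07-09 + 23 days = 2009-08-01.
Next gap: 28 days. 2009-08-01 + 28 days = 2009-08-29.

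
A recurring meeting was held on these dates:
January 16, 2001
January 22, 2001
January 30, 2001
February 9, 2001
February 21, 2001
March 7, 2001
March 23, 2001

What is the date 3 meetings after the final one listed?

May 22, 2001

Gaps: 6, 8, 10, 12, 14, 16 days — each gap is 2 larger than the previous one.
Next gap: 18 days. March 23, 2001 + 18 days = April 10, 2001.
Next gap: 20 days. April 10, 2001 + 20 days = April 30, 2001.
Next gap: 22 days. April 30, 2001 + 22 days = May 22, 2001.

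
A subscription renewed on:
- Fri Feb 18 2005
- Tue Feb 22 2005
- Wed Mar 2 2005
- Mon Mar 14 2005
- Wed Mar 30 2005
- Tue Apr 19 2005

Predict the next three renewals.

Fri May 13 2005, Fri Jun 10 2005, Tue Jul 12 2005

The spacing grows by 4 each time: 4, 8, 12, 16, 20 days.
Next gap: 24 days. Tue Apr 19 2005 + 24 days = Fri May 13 2005.
Next gap: 28 days. Fri May 13 2005 + 28 days = Fri Jun 10 2005.
Next gap: 32 days. Fri Jun 10 2005 + 32 days = Tue Jul 12 2005.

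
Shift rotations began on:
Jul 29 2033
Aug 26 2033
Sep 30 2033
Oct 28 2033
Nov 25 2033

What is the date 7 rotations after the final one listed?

Jun 30 2034

All Fridays; the gaps (28, 35, 28, 28) vary with month length.
This is the last Friday of each month.
December 2033 ends with Friday Dec 30 2033.
January 2034 ends with Friday Jan 27 2034.
February 2034 ends with Friday Feb 24 2034.
March 2034 ends with Friday Mar 31 2034.
April 2034 ends with Friday Apr 28 2034.
May 2034 ends with Friday May 26 2034.
Last Friday of June 2034: Jun 30 2034.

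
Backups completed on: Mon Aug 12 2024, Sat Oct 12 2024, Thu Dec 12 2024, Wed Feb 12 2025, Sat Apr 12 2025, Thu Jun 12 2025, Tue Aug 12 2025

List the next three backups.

Gaps: 61, 61, 62, 59, 61, 61 days — not constant. Every event is on the 12th of the month.
Pattern: the 12th of every 2 months.
October 2025: Sun Oct 12 2025.
Next: December 2025 → Fri Dec 12 2025.
February 2026: Thu Feb 12 2026.

Sun Oct 12 2025, Fri Dec 12 2025, Thu Feb 12 2026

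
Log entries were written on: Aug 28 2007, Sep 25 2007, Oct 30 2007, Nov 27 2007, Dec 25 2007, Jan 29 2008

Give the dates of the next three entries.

Every date is a Tuesday; gaps 28, 35, 28, 28, 35 days.
Each is the last Tuesday of its month (at least one falls on the 29th or later, ruling out '4th Tuesday').
Last Tuesday of February 2008: Feb 26 2008.
March 2008 ends with Tuesday Mar 25 2008.
Last Tuesday of April 2008: Apr 29 2008.

Feb 26 2008, Mar 25 2008, Apr 29 2008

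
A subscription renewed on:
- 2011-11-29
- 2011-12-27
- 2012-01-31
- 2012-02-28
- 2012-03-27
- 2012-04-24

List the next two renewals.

2012-05-29, 2012-06-26

These are Tuesdays with 28, 35, 28, 28, 28-day gaps.
Each is the final Tuesday of its month — 2011-11-29 is past the 28th, so '4th Tuesday' doesn't fit.
Last Tuesday of May 2012: 2012-05-29.
June 2012 ends with Tuesday 2012-06-26.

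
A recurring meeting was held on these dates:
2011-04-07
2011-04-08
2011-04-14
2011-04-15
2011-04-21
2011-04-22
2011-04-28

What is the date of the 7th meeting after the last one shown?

2011-05-20

Gaps: 1, 6, 1, 6, 1, 6 days — not constant, but cyclic with period 2.
The events fall on every Thursday and Friday.
The following Friday is 2011-04-29.
The following Thursday is 2011-05-05.
Next Friday: 2011-05-06.
Next Thursday: 2011-05-12.
The following Friday is 2011-05-13.
Next Thursday: 2011-05-19.
The following Friday is 2011-05-20.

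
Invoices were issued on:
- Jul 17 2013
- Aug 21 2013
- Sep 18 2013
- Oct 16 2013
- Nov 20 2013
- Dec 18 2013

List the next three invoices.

Jan 15 2014, Feb 19 2014, Mar 19 2014

These are Wednesdays at 28- or 35-day spacing (35, 28, 28, 35, 28).
The pattern: 3rd Wednesday of the month.
January 2014 — 3rd Wednesday is Jan 15 2014.
3rd Wednesday of February 2014: Feb 19 2014.
3rd Wednesday of March 2014: Mar 19 2014.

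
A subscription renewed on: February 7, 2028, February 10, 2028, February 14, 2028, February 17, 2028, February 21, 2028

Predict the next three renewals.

February 24, 2028; February 28, 2028; March 2, 2028

Gaps: 3, 4, 3, 4 days — not constant, but cyclic with period 2.
The events fall on every Monday and Thursday.
The following Thursday is February 24, 2028.
Next Monday: February 28, 2028.
Next Thursday: March 2, 2028.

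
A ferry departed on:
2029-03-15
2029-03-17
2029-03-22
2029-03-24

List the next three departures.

Gaps: 2, 5, 2 days — not constant, but cyclic with period 2.
The events fall on every Thursday and Saturday.
The following Thursday is 2029-03-29.
The following Saturday is 2029-03-31.
The following Thursday is 2029-04-05.

2029-03-29, 2029-03-31, 2029-04-05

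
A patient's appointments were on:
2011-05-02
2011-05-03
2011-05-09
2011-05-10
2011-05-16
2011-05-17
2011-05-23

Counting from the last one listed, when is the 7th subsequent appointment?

2011-06-14

Gaps: 1, 6, 1, 6, 1, 6 days — not constant, but cyclic with period 2.
The events fall on every Monday and Tuesday.
The following Tuesday is 2011-05-24.
The following Monday is 2011-05-30.
Next Tuesday: 2011-05-31.
The following Monday is 2011-06-06.
Next Tuesday: 2011-06-07.
Next Monday: 2011-06-13.
The following Tuesday is 2011-06-14.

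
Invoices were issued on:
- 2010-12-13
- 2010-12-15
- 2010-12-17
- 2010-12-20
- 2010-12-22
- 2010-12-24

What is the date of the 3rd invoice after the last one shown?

2010-12-31

The gap pattern 2, 2, 3, 2, 2 repeats every 3 events.
These are the Mondays, Wednesdays and Fridays of each week.
The following Monday is 2010-12-27.
Next Wednesday: 2010-12-29.
Next Friday: 2010-12-31.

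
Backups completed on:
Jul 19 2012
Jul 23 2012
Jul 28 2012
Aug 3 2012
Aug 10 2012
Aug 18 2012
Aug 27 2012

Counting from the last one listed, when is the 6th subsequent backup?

Gaps: 4, 5, 6, 7, 8, 9 days — each gap is 1 larger than the previous one.
Next gap: 10 days. Aug 27 2012 + 10 days = Sep 6 2012.
Next gap: 11 days. Sep 6 2012 + 11 days = Sep 17 2012.
Next gap: 12 days. Sep 17 2012 + 12 days = Sep 29 2012.
Next gap: 13 days. Sep 29 2012 + 13 days = Oct 12 2012.
Next gap: 14 days. Oct 12 2012 + 14 days = Oct 26 2012.
Next gap: 15 days. Oct 26 2012 + 15 days = Nov 10 2012.

Nov 10 2012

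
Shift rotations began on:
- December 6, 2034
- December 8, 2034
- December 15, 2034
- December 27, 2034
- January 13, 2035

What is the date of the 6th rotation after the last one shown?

August 8, 2035

The spacing grows by 5 each time: 2, 7, 12, 17 days.
Next gap: 22 days. January 13, 2035 + 22 days = February 4, 2035.
Next gap: 27 days. February 4, 2035 + 27 days = March 3, 2035.
Next gap: 32 days. March 3, 2035 + 32 days = April 4, 2035.
Next gap: 37 days. April 4, 2035 + 37 days = May 11, 2035.
Next gap: 42 days. May 11, 2035 + 42 days = June 22, 2035.
Next gap: 47 days. June 22, 2035 + 47 days = August 8, 2035.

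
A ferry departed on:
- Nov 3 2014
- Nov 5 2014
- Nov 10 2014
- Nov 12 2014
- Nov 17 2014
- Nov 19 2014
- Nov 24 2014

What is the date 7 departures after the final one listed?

Dec 17 2014

Every event lands on a Monday or Wednesday (gaps cycle 2, 5, 2, 5, 2, 5).
So the schedule is: every Monday and Wednesday.
Next Wednesday: Nov 26 2014.
The following Monday is Dec 1 2014.
The following Wednesday is Dec 3 2014.
Next Monday: Dec 8 2014.
Next Wednesday: Dec 10 2014.
The following Monday is Dec 15 2014.
Next Wednesday: Dec 17 2014.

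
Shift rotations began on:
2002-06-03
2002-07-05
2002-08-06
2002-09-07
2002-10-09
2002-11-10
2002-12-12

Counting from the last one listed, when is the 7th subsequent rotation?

2003-07-24

The spacing is 32, 32, 32, 32, 32, 32 days — always 32 days.
2002-12-12 + 32 days = 2003-01-13.
2003-01-13 + 32 days = 2003-02-14.
2003-02-14 + 32 days = 2003-03-18.
2003-03-18 + 32 days = 2003-04-19.
2003-04-19 + 32 days = 2003-05-21.
2003-05-21 + 32 days = 2003-06-22.
2003-06-22 + 32 days = 2003-07-24.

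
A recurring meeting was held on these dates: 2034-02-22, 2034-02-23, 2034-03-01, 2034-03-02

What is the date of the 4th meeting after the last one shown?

2034-03-16

The gap pattern 1, 6, 1 repeats every 2 events.
These are the Wednesdays and Thursdays of each week.
The following Wednesday is 2034-03-08.
Next Thursday: 2034-03-09.
The following Wednesday is 2034-03-15.
Next Thursday: 2034-03-16.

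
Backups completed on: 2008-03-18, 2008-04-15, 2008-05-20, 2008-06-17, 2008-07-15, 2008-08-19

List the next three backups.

Gaps: 28, 35, 28, 28, 35 days — a mix of 28 and 35. Every date is a Tuesday.
Each is the 3rd Tuesday of its month.
3rd Tuesday of September 2008: 2008-09-16.
3rd Tuesday of October 2008: 2008-10-21.
November 2008 — 3rd Tuesday is 2008-11-18.

2008-09-16, 2008-10-21, 2008-11-18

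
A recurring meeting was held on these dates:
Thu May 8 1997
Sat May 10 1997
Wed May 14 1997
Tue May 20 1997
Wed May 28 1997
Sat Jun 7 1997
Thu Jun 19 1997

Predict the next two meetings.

Thu Jul 3 1997, Sat Jul 19 1997

The spacing grows by 2 each time: 2, 4, 6, 8, 10, 12 days.
Next gap: 14 days. Thu Jun 19 1997 + 14 days = Thu Jul 3 1997.
Next gap: 16 days. Thu Jul 3 1997 + 16 days = Sat Jul 19 1997.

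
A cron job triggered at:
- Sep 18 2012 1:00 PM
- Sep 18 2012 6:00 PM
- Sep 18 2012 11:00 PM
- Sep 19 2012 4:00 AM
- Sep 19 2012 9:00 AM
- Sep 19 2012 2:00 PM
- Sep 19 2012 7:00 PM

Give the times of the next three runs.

Sep 20 2012 12:00 AM, Sep 20 2012 5:00 AM, Sep 20 2012 10:00 AM

Spacing: 5, 5, 5, 5, 5, 5 h — constant 5 h.
Sep 19 2012 7:00 PM + 5 h = Sep 20 2012 12:00 AM.
Sep 20 2012 12:00 AM + 5 h = Sep 20 2012 5:00 AM.
Sep 20 2012 5:00 AM + 5 h = Sep 20 2012 10:00 AM.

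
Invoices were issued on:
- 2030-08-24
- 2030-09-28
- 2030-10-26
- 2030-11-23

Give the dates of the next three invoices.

Gaps: 35, 28, 28 days — a mix of 28 and 35. Every date is a Saturday.
Each is the 4th Saturday of its month.
December 2030 — 4th Saturday is 2030-12-28.
4th Saturday of January 2031: 2031-01-25.
February 2031 — 4th Saturday is 2031-02-22.

2030-12-28, 2031-01-25, 2031-02-22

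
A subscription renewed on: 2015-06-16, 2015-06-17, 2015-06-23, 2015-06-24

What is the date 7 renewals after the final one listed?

2015-07-21

The gap pattern 1, 6, 1 repeats every 2 events.
These are the Tuesdays and Wednesdays of each week.
The following Tuesday is 2015-06-30.
The following Wednesday is 2015-07-01.
The following Tuesday is 2015-07-07.
Next Wednesday: 2015-07-08.
The following Tuesday is 2015-07-14.
Next Wednesday: 2015-07-15.
Next Tuesday: 2015-07-21.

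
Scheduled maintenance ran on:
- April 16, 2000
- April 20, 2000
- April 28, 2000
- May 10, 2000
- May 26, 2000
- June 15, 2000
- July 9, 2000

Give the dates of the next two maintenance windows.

August 6, 2000; September 7, 2000

The spacing grows by 4 each time: 4, 8, 12, 16, 20, 24 days.
Next gap: 28 days. July 9, 2000 + 28 days = August 6, 2000.
Next gap: 32 days. August 6, 2000 + 32 days = September 7, 2000.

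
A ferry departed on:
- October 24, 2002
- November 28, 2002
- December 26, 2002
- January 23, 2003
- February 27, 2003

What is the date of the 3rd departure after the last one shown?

These are Thursdays at 28- or 35-day spacing (35, 28, 28, 35).
The pattern: 4th Thursday of the month.
March 2003 — 4th Thursday is March 27, 2003.
April 2003 — 4th Thursday is April 24, 2003.
4th Thursday of May 2003: May 22, 2003.

May 22, 2003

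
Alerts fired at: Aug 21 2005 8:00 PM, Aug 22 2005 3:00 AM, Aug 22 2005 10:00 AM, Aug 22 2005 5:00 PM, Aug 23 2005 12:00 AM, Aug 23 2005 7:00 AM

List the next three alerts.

Aug 23 2005 2:00 PM, Aug 23 2005 9:00 PM, Aug 24 2005 4:00 AM

The interval is a steady 7 hours (7, 7, 7, 7, 7).
Aug 23 2005 7:00 AM + 7 h = Aug 23 2005 2:00 PM.
Aug 23 2005 2:00 PM + 7 h = Aug 23 2005 9:00 PM.
Aug 23 2005 9:00 PM + 7 h = Aug 24 2005 4:00 AM.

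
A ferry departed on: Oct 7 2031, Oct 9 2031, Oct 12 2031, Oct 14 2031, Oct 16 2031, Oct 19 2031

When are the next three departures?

Oct 21 2031, Oct 23 2031, Oct 26 2031

Gaps: 2, 3, 2, 2, 3 days — not constant, but cyclic with period 3.
The events fall on every Tuesday, Thursday and Sunday.
Next Tuesday: Oct 21 2031.
The following Thursday is Oct 23 2031.
Next Sunday: Oct 26 2031.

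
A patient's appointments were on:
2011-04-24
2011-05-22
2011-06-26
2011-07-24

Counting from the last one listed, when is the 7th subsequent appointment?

These are Sundays at 28- or 35-day spacing (28, 35, 28).
The pattern: 4th Sunday of the month.
4th Sunday of August 2011: 2011-08-28.
4th Sunday of September 2011: 2011-09-25.
4th Sunday of October 2011: 2011-10-23.
4th Sunday of November 2011: 2011-11-27.
4th Sunday of December 2011: 2011-12-25.
4th Sunday of January 2012: 2012-01-22.
February 2012 — 4th Sunday is 2012-02-26.

2012-02-26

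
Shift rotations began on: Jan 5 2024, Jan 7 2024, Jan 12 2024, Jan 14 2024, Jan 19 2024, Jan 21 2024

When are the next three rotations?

Gaps: 2, 5, 2, 5, 2 days — not constant, but cyclic with period 2.
The events fall on every Friday and Sunday.
Next Friday: Jan 26 2024.
The following Sunday is Jan 28 2024.
The following Friday is Feb 2 2024.

Jan 26 2024, Jan 28 2024, Feb 2 2024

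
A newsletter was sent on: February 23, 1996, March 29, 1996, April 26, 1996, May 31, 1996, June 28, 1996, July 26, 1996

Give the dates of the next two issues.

August 30, 1996; September 27, 1996

These are Fridays with 35, 28, 35, 28, 28-day gaps.
Each is the final Friday of its month — March 29, 1996 is past the 28th, so '4th Friday' doesn't fit.
Last Friday of August 1996: August 30, 1996.
Last Friday of September 1996: September 27, 1996.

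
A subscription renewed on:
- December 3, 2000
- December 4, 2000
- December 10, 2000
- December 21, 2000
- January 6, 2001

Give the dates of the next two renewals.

January 27, 2001; February 22, 2001

Intervals are 1, 6, 11, 16 days — an arithmetic progression with common difference 5.
Next gap: 21 days. January 6, 2001 + 21 days = January 27, 2001.
Next gap: 26 days. January 27, 2001 + 26 days = February 22, 2001.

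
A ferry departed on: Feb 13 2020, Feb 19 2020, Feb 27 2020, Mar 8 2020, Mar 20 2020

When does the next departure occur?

Gaps: 6, 8, 10, 12 days — each gap is 2 larger than the previous one.
Next gap: 14 days. Mar 20 2020 + 14 days = Apr 3 2020.

Apr 3 2020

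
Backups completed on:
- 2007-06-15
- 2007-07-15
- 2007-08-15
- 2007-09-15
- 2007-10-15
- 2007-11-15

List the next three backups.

Each date is the 15th; the gaps (30, 31, 31, 30, 31) track the month lengths.
The rule is the 15th of each month.
December 2007: 2007-12-15.
Next: January 2008 → 2008-01-15.
February 2008: 2008-02-15.

2007-12-15, 2008-01-15, 2008-02-15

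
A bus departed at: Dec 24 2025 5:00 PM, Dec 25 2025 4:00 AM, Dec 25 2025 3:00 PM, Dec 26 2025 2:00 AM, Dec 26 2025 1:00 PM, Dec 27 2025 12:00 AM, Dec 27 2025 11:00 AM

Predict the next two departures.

The interval is a steady 11 hours (11, 11, 11, 11, 11, 11).
Dec 27 2025 11:00 AM + 11 h = Dec 27 2025 10:00 PM.
Dec 27 2025 10:00 PM + 11 h = Dec 28 2025 9:00 AM.

Dec 27 2025 10:00 PM, Dec 28 2025 9:00 AM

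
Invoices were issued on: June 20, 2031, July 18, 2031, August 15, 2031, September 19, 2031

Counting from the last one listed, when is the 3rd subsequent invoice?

December 19, 2031

All dates are Fridays, 28, 28, 35 days apart.
Specifically, the 3rd Friday of each month.
3rd Friday of October 2031: October 17, 2031.
3rd Friday of November 2031: November 21, 2031.
3rd Friday of December 2031: December 19, 2031.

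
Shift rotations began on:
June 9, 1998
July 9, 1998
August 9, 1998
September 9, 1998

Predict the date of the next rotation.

October 9, 1998

Gaps: 30, 31, 31 days — not constant. Every event is on the 9th of the month.
Pattern: the 9th of each month.
October 1998: October 9, 1998.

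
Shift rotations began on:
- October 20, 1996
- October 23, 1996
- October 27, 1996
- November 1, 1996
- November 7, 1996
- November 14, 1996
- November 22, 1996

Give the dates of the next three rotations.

Intervals are 3, 4, 5, 6, 7, 8 days — an arithmetic progression with common difference 1.
Next gap: 9 days. November 22, 1996 + 9 days = December 1, 1996.
Next gap: 10 days. December 1, 1996 + 10 days = December 11, 1996.
Next gap: 11 days. December 11, 1996 + 11 days = December 22, 1996.

December 1, 1996; December 11, 1996; December 22, 1996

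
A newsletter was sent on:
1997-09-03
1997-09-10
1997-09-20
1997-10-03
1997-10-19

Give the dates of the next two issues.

1997-11-07, 1997-11-29

The spacing grows by 3 each time: 7, 10, 13, 16 days.
Next gap: 19 days. 1997-10-19 + 19 days = 1997-11-07.
Next gap: 22 days. 1997-11-07 + 22 days = 1997-11-29.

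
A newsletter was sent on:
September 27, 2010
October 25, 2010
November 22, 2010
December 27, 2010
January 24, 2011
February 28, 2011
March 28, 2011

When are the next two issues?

April 25, 2011; May 23, 2011

These are Mondays at 28- or 35-day spacing (28, 28, 35, 28, 35, 28).
The pattern: 4th Monday of the month.
April 2011 — 4th Monday is April 25, 2011.
4th Monday of May 2011: May 23, 2011.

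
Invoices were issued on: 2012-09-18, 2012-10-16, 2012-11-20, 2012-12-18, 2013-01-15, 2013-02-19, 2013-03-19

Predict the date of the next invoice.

2013-04-16

These are Tuesdays at 28- or 35-day spacing (28, 35, 28, 28, 35, 28).
The pattern: 3rd Tuesday of the month.
April 2013 — 3rd Tuesday is 2013-04-16.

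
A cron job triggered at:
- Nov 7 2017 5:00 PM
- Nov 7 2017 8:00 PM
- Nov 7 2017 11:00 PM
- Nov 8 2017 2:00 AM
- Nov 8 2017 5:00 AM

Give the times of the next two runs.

Nov 8 2017 8:00 AM, Nov 8 2017 11:00 AM

The interval is a steady 3 hours (3, 3, 3, 3).
Nov 8 2017 5:00 AM + 3 h = Nov 8 2017 8:00 AM.
Nov 8 2017 8:00 AM + 3 h = Nov 8 2017 11:00 AM.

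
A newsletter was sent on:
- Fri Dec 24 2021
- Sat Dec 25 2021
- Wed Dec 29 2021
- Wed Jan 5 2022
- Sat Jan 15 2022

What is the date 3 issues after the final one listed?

Gaps: 1, 4, 7, 10 days — each gap is 3 larger than the previous one.
Next gap: 13 days. Sat Jan 15 2022 + 13 days = Fri Jan 28 2022.
Next gap: 16 days. Fri Jan 28 2022 + 16 days = Sun Feb 13 2022.
Next gap: 19 days. Sun Feb 13 2022 + 19 days = Fri Mar 4 2022.

Fri Mar 4 2022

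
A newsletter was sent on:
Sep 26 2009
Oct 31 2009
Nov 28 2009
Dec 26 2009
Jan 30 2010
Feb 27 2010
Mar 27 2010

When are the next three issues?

Apr 24 2010, May 29 2010, Jun 26 2010

These are Saturdays with 35, 28, 28, 35, 28, 28-day gaps.
Each is the final Saturday of its month — Oct 31 2009 is past the 28th, so '4th Saturday' doesn't fit.
Last Saturday of April 2010: Apr 24 2010.
May 2010 ends with Saturday May 29 2010.
June 2010 ends with Saturday Jun 26 2010.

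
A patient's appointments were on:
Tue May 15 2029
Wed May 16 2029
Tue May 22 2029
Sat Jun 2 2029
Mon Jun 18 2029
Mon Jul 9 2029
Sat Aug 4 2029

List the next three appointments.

Gaps: 1, 6, 11, 16, 21, 26 days — each gap is 5 larger than the previous one.
Next gap: 31 days. Sat Aug 4 2029 + 31 days = Tue Sep 4 2029.
Next gap: 36 days. Tue Sep 4 2029 + 36 days = Wed Oct 10 2029.
Next gap: 41 days. Wed Oct 10 2029 + 41 days = Tue Nov 20 2029.

Tue Sep 4 2029, Wed Oct 10 2029, Tue Nov 20 2029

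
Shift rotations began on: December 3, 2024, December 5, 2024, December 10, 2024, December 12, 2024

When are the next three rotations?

Gaps: 2, 5, 2 days — not constant, but cyclic with period 2.
The events fall on every Tuesday and Thursday.
Next Tuesday: December 17, 2024.
The following Thursday is December 19, 2024.
The following Tuesday is December 24, 2024.

December 17, 2024; December 19, 2024; December 24, 2024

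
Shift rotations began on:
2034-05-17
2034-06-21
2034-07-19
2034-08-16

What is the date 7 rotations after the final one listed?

All dates are Wednesdays, 35, 28, 28 days apart.
Specifically, the 3rd Wednesday of each month.
3rd Wednesday of September 2034: 2034-09-20.
3rd Wednesday of October 2034: 2034-10-18.
3rd Wednesday of November 2034: 2034-11-15.
3rd Wednesday of December 2034: 2034-12-20.
3rd Wednesday of January 2035: 2035-01-17.
3rd Wednesday of February 2035: 2035-02-21.
3rd Wednesday of March 2035: 2035-03-21.

2035-03-21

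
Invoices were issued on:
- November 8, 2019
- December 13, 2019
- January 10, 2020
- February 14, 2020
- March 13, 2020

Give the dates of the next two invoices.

April 10, 2020; May 8, 2020

Gaps: 35, 28, 35, 28 days — a mix of 28 and 35. Every date is a Friday.
Each is the 2nd Friday of its month.
2nd Friday of April 2020: April 10, 2020.
2nd Friday of May 2020: May 8, 2020.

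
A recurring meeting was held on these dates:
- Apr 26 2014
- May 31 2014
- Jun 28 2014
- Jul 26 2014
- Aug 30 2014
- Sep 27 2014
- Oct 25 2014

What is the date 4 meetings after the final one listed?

Feb 28 2015

These are Saturdays with 35, 28, 28, 35, 28, 28-day gaps.
Each is the final Saturday of its month — May 31 2014 is past the 28th, so '4th Saturday' doesn't fit.
Last Saturday of November 2014: Nov 29 2014.
December 2014 ends with Saturday Dec 27 2014.
Last Saturday of January 2015: Jan 31 2015.
Last Saturday of February 2015: Feb 28 2015.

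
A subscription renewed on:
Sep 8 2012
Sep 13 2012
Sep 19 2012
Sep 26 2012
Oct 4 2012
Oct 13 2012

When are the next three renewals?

Gaps: 5, 6, 7, 8, 9 days — each gap is 1 larger than the previous one.
Next gap: 10 days. Oct 13 2012 + 10 days = Oct 23 2012.
Next gap: 11 days. Oct 23 2012 + 11 days = Nov 3 2012.
Next gap: 12 days. Nov 3 2012 + 12 days = Nov 15 2012.

Oct 23 2012, Nov 3 2012, Nov 15 2012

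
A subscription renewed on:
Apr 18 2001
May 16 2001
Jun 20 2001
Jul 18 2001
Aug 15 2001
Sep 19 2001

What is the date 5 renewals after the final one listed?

Gaps: 28, 35, 28, 28, 35 days — a mix of 28 and 35. Every date is a Wednesday.
Each is the 3rd Wednesday of its month.
3rd Wednesday of October 2001: Oct 17 2001.
November 2001 — 3rd Wednesday is Nov 21 2001.
3rd Wednesday of December 2001: Dec 19 2001.
3rd Wednesday of January 2002: Jan 16 2002.
February 2002 — 3rd Wednesday is Feb 20 2002.

Feb 20 2002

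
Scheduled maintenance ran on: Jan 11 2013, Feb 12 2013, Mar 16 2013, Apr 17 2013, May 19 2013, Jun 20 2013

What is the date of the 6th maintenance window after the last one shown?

Dec 29 2013

Every event comes 32 days after the last (32, 32, 32, 32, 32).
Jun 20 2013 + 32 days = Jul 22 2013.
Jul 22 2013 + 32 days = Aug 23 2013.
Aug 23 2013 + 32 days = Sep 24 2013.
Sep 24 2013 + 32 days = Oct 26 2013.
Oct 26 2013 + 32 days = Nov 27 2013.
Nov 27 2013 + 32 days = Dec 29 2013.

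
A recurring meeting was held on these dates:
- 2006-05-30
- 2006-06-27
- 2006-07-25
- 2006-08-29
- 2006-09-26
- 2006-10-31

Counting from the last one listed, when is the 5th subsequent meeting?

These are Tuesdays with 28, 28, 35, 28, 35-day gaps.
Each is the final Tuesday of its month — 2006-05-30 is past the 28th, so '4th Tuesday' doesn't fit.
November 2006 ends with Tuesday 2006-11-28.
Last Tuesday of December 2006: 2006-12-26.
January 2007 ends with Tuesday 2007-01-30.
Last Tuesday of February 2007: 2007-02-27.
Last Tuesday of March 2007: 2007-03-27.

2007-03-27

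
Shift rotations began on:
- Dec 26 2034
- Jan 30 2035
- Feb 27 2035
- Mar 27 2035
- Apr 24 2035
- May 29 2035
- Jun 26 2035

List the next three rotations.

These are Tuesdays with 35, 28, 28, 28, 35, 28-day gaps.
Each is the final Tuesday of its month — Jan 30 2035 is past the 28th, so '4th Tuesday' doesn't fit.
Last Tuesday of July 2035: Jul 31 2035.
Last Tuesday of August 2035: Aug 28 2035.
Last Tuesday of September 2035: Sep 25 2035.

Jul 31 2035, Aug 28 2035, Sep 25 2035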